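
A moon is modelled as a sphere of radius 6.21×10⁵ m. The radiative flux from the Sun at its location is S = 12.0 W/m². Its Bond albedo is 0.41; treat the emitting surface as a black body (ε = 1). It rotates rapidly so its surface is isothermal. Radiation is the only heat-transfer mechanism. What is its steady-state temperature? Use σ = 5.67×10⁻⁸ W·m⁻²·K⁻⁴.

T ≈ 74.7 K

At equilibrium, absorbed power = emitted power.
Absorbing cross-section = πr² = 1.212×10¹² m²; emitting surface = 4πr² = 4.846×10¹² m² (ratio 4).
(1−a)S·A_cross = εσ·A_surf·T⁴  ⇒  T⁴ = (1−a)S/(4σ).
T⁴ = 0.590·12.0/(4·5.67×10⁻⁸) = 3.122×10⁷ K⁴.
T = (3.122×10⁷)^(1/4).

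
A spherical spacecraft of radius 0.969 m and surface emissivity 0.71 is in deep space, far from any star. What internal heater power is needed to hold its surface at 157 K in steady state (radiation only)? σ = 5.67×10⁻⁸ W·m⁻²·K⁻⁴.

P = εσ·4πr²·T⁴.
4πr² = 11.80 m²; T⁴ = 6.076×10⁸ K⁴.
P = 0.71·5.67×10⁻⁸·11.80·6.076×10⁸.

P ≈ 289 W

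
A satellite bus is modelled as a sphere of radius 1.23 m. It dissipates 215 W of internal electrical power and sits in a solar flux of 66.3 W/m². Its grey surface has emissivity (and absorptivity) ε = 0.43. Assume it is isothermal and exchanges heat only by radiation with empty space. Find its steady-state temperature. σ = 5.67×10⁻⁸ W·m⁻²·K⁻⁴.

At steady state, absorbed solar power + internal power = radiated power.
Absorbed: α·S·A_cross = 0.43·66.3·4.753 = 135.5 W (cross-section πr²).
Total input = 135.5 + 215 = 350.5 W.
Radiated: εσ·A_surf·T⁴ with A_surf = 4πr² = 19.01 m².
T⁴ = 350.5/(0.43·5.67×10⁻⁸·19.01) = 7.562×10⁸ K⁴.

T ≈ 166 K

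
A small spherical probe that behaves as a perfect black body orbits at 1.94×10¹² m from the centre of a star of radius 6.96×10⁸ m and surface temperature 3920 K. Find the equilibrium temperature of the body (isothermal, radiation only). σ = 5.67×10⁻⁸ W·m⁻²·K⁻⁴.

T ≈ 52.5 K

The star's surface emits σT_*⁴; at distance d the flux is S = σT_*⁴(R_*/d)².
S = 5.67×10⁻⁸·(3920)⁴·(6.96×10⁸/1.94×10¹²)² = 1.723 W/m².
For an isothermal sphere T⁴ = (1−a)S/(4σ) = 7.598×10⁶ K⁴.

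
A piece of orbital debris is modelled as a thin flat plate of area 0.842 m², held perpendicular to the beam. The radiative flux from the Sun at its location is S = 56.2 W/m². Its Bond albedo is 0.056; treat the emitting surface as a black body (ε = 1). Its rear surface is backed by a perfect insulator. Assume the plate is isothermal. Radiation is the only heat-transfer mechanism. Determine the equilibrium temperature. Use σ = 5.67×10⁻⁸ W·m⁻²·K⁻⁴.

At equilibrium, absorbed power = emitted power.
Absorbing cross-section = A = 0.8420 m²; emitting surface = A = 0.8420 m² (ratio 1).
(1−a)S·A_cross = εσ·A_surf·T⁴  ⇒  T⁴ = (1−a)S/(1σ).
T⁴ = 0.944·56.2/(1·5.67×10⁻⁸) = 9.357×10⁸ K⁴.
T = (9.357×10⁸)^(1/4).

T ≈ 175 K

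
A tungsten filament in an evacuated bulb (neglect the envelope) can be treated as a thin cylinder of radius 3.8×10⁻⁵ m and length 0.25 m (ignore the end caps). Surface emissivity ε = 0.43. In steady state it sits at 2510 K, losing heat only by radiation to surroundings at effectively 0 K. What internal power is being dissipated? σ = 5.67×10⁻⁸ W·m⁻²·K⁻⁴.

Steady state: P = εσA T⁴.
A = 2πrL = 5.969×10⁻⁵ m²; T⁴ = (2510)⁴ = 3.969×10¹³ K⁴.
P = 0.43 × 5.67×10⁻⁸ × 5.969×10⁻⁵ × 3.969×10¹³.

P ≈ 57.8 W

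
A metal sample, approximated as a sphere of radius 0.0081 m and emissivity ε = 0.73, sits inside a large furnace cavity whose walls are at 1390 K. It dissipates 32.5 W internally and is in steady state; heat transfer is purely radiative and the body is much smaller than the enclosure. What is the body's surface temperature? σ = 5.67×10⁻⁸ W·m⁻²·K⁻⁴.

T ≈ 1470 K

For a small grey body in a large enclosure, net radiated power = εσA(T⁴ − T_w⁴).
Steady state: P = εσA(T⁴ − T_w⁴) with A = 4πr² = 8.245×10⁻⁴ m².
T⁴ = P/(εσA) + T_w⁴ = 32.5/(0.73·5.67×10⁻⁸·8.245×10⁻⁴) + (1390)⁴
    = 9.524×10¹¹ + 3.733×10¹² = 4.685×10¹² K⁴.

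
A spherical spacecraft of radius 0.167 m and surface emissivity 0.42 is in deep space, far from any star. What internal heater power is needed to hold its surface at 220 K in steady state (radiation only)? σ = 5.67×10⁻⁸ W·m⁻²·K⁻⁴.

P ≈ 19.6 W

P = εσ·4πr²·T⁴.
4πr² = 0.3505 m²; T⁴ = 2.343×10⁹ K⁴.
P = 0.42·5.67×10⁻⁸·0.3505·2.343×10⁹.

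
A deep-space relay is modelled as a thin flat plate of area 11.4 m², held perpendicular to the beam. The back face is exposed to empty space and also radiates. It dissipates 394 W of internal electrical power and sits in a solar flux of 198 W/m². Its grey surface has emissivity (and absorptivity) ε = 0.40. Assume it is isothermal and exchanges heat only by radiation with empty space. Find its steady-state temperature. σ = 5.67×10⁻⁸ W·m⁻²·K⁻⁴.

T ≈ 224 K

At steady state, absorbed solar power + internal power = radiated power.
Absorbed: α·S·A_cross = 0.40·198·11.40 = 902.9 W (cross-section A).
Total input = 902.9 + 394 = 1297 W.
Radiated: εσ·A_surf·T⁴ with A_surf = 2A = 22.80 m².
T⁴ = 1297/(0.40·5.67×10⁻⁸·22.80) = 2.508×10⁹ K⁴.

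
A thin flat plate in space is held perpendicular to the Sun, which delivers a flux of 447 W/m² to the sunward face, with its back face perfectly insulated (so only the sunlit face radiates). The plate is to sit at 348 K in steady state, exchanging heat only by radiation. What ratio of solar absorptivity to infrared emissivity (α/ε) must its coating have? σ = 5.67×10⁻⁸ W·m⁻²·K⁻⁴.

Balance: αS·A = εσ·1A·T⁴ ⇒ α/ε = σT⁴/S.
α/ε = 5.67×10⁻⁸·(348)⁴/447 = 5.67×10⁻⁸·1.467×10¹⁰/447.

α/ε ≈ 1.86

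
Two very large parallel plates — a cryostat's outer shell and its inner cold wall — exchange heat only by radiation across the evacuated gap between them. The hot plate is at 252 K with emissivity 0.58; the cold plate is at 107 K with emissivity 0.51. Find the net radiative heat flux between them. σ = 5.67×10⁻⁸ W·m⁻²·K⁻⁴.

q ≈ 82.4 W/m²

For two infinite grey parallel plates, q = σ(T₁⁴ − T₂⁴)/(1/ε₁ + 1/ε₂ − 1).
T₁⁴ − T₂⁴ = 4.033×10⁹ − 1.311×10⁸ = 3.902×10⁹ K⁴.
1/ε₁ + 1/ε₂ − 1 = 1.724 + 1.961 − 1 = 2.685.
q = 5.67×10⁻⁸ × 3.902×10⁹ / 2.685.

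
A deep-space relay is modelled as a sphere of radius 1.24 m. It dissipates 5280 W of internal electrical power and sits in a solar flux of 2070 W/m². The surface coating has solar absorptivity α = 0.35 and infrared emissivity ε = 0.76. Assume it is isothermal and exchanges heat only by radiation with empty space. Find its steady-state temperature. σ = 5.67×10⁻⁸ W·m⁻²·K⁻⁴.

T ≈ 320 K

At steady state, absorbed solar power + internal power = radiated power.
Absorbed: α·S·A_cross = 0.35·2070·4.831 = 3500 W (cross-section πr²).
Total input = 3500 + 5280 = 8780 W.
Radiated: εσ·A_surf·T⁴ with A_surf = 4πr² = 19.32 m².
T⁴ = 8780/(0.76·5.67×10⁻⁸·19.32) = 1.054×10¹⁰ K⁴.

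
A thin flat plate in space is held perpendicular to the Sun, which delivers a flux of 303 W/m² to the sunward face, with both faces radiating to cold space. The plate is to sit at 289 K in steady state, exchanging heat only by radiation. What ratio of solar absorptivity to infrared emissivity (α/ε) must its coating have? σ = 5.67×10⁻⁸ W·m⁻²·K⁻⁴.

α/ε ≈ 2.61

Balance: αS·A = εσ·2A·T⁴ ⇒ α/ε = 2σT⁴/S.
α/ε = 2·5.67×10⁻⁸·(289)⁴/303 = 2·5.67×10⁻⁸·6.976×10⁹/303.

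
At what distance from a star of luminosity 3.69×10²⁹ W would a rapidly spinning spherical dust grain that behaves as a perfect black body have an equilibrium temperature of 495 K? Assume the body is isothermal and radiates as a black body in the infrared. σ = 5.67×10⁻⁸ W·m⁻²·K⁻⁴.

For an isothermal black-emitting sphere, (1−a)S·πr² = σ·4πr²·T⁴ ⇒ S = 4σT⁴/(1−a).
S = 4·5.67×10⁻⁸·(495)⁴/1.00 = 13620 W/m².
Flux falls as S = L/(4πd²), so d = √(L/(4πS)) = √(3.69×10²⁹/(4π·13620)).

d ≈ 1.47×10¹² m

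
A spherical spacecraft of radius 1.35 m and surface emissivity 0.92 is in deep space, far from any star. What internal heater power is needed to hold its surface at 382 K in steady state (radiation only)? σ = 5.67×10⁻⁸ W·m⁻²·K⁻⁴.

P ≈ 25400 W

P = εσ·4πr²·T⁴.
4πr² = 22.90 m²; T⁴ = 2.129×10¹⁰ K⁴.
P = 0.92·5.67×10⁻⁸·22.90·2.129×10¹⁰.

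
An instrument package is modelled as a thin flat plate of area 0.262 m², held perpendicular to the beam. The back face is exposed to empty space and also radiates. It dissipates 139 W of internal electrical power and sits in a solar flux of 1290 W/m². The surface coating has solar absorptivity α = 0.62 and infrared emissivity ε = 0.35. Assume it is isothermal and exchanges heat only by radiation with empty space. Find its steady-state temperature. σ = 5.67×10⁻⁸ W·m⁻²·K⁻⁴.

T ≈ 428 K

At steady state, absorbed solar power + internal power = radiated power.
Absorbed: α·S·A_cross = 0.62·1290·0.2620 = 209.5 W (cross-section A).
Total input = 209.5 + 139 = 348.5 W.
Radiated: εσ·A_surf·T⁴ with A_surf = 2A = 0.5240 m².
T⁴ = 348.5/(0.35·5.67×10⁻⁸·0.5240) = 3.352×10¹⁰ K⁴.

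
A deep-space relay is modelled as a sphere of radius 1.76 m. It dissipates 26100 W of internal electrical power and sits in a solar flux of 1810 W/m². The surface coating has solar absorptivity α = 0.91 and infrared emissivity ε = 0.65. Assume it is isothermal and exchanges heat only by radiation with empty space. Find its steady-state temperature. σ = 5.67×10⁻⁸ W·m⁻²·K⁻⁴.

T ≈ 414 K

At steady state, absorbed solar power + internal power = radiated power.
Absorbed: α·S·A_cross = 0.91·1810·9.731 = 16030 W (cross-section πr²).
Total input = 16030 + 26100 = 42130 W.
Radiated: εσ·A_surf·T⁴ with A_surf = 4πr² = 38.93 m².
T⁴ = 42130/(0.65·5.67×10⁻⁸·38.93) = 2.937×10¹⁰ K⁴.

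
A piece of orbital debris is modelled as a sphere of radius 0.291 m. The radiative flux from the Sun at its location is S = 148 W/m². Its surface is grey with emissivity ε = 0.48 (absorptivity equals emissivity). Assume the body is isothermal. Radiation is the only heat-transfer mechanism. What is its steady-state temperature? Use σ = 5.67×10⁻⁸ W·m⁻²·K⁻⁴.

T ≈ 160 K

At equilibrium, absorbed power = emitted power.
Absorbing cross-section = πr² = 0.2660 m²; emitting surface = 4πr² = 1.064 m² (ratio 4).
εS·A_cross = εσ·A_surf·T⁴  ⇒  T⁴ = S/(4σ)   (ε cancels).
T⁴ = 148/(4·5.67×10⁻⁸) = 6.526×10⁸ K⁴.
T = (6.526×10⁸)^(1/4).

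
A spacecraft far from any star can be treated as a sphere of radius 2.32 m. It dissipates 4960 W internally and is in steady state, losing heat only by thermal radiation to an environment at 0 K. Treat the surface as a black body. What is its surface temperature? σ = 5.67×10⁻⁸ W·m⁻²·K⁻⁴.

Steady state: internal power = radiated power, P = εσA T⁴.
Radiating area A = 4πr² = 67.64 m².
T⁴ = P/(εσA) = 4960/(1.0·5.67×10⁻⁸·67.64) = 1.293×10⁹ K⁴.
T = (1.293×10⁹)^(1/4).

T ≈ 190 K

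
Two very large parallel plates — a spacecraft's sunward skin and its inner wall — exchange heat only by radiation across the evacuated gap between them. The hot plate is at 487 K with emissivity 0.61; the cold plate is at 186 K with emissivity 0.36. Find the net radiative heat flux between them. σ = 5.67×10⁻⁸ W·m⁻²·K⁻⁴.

For two infinite grey parallel plates, q = σ(T₁⁴ − T₂⁴)/(1/ε₁ + 1/ε₂ − 1).
T₁⁴ − T₂⁴ = 5.625×10¹⁰ − 1.197×10⁹ = 5.505×10¹⁰ K⁴.
1/ε₁ + 1/ε₂ − 1 = 1.639 + 2.778 − 1 = 3.417.
q = 5.67×10⁻⁸ × 5.505×10¹⁰ / 3.417.

q ≈ 913 W/m²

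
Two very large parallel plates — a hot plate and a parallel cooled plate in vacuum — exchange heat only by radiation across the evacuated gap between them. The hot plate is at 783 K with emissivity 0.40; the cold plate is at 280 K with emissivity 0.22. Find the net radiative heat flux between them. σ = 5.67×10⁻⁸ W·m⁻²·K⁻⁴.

q ≈ 3470 W/m²

For two infinite grey parallel plates, q = σ(T₁⁴ − T₂⁴)/(1/ε₁ + 1/ε₂ − 1).
T₁⁴ − T₂⁴ = 3.759×10¹¹ − 6.147×10⁹ = 3.697×10¹¹ K⁴.
1/ε₁ + 1/ε₂ − 1 = 2.500 + 4.545 − 1 = 6.045.
q = 5.67×10⁻⁸ × 3.697×10¹¹ / 6.045.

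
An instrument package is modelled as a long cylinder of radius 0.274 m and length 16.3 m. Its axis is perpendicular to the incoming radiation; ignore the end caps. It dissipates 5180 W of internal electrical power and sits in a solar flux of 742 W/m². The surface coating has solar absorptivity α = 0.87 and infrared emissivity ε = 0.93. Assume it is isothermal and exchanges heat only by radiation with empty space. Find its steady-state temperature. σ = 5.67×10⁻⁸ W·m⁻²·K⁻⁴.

At steady state, absorbed solar power + internal power = radiated power.
Absorbed: α·S·A_cross = 0.87·742·8.932 = 5766 W (cross-section 2rL).
Total input = 5766 + 5180 = 10950 W.
Radiated: εσ·A_surf·T⁴ with A_surf = 2πrL = 28.06 m².
T⁴ = 10950/(0.93·5.67×10⁻⁸·28.06) = 7.397×10⁹ K⁴.

T ≈ 293 K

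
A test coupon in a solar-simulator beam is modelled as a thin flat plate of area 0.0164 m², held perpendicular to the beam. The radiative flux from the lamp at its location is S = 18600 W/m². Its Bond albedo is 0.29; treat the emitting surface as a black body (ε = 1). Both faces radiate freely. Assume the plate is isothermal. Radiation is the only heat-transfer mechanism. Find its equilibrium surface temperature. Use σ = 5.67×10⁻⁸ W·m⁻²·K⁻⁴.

T ≈ 584 K

At equilibrium, absorbed power = emitted power.
Absorbing cross-section = A = 0.01640 m²; emitting surface = 2A = 0.03280 m² (ratio 2).
(1−a)S·A_cross = εσ·A_surf·T⁴  ⇒  T⁴ = (1−a)S/(2σ).
T⁴ = 0.710·18600/(2·5.67×10⁻⁸) = 1.165×10¹¹ K⁴.
T = (1.165×10¹¹)^(1/4).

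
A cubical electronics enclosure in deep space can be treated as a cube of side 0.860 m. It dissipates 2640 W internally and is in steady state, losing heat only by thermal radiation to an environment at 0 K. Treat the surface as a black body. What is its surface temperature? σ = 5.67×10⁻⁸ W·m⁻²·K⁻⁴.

Steady state: internal power = radiated power, P = εσA T⁴.
Radiating area A = 6L² = 4.438 m².
T⁴ = P/(εσA) = 2640/(1.0·5.67×10⁻⁸·4.438) = 1.049×10¹⁰ K⁴.
T = (1.049×10¹⁰)^(1/4).

T ≈ 320 K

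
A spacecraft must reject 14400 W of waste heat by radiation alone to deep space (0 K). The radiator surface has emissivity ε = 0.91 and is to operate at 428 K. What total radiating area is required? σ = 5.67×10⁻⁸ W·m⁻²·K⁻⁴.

A ≈ 8.32 m²

P = εσA T⁴ ⇒ A = P/(εσT⁴).
T⁴ = 3.356×10¹⁰ K⁴.
A = 14400/(0.91 × 5.67×10⁻⁸ × 3.356×10¹⁰).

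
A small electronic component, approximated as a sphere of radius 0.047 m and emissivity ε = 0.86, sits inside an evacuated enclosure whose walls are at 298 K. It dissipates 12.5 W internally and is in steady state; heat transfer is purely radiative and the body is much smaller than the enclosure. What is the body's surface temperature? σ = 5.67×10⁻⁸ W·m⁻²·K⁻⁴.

T ≈ 362 K

For a small grey body in a large enclosure, net radiated power = εσA(T⁴ − T_w⁴).
Steady state: P = εσA(T⁴ − T_w⁴) with A = 4πr² = 0.02776 m².
T⁴ = P/(εσA) + T_w⁴ = 12.5/(0.86·5.67×10⁻⁸·0.02776) + (298)⁴
    = 9.235×10⁹ + 7.886×10⁹ = 1.712×10¹⁰ K⁴.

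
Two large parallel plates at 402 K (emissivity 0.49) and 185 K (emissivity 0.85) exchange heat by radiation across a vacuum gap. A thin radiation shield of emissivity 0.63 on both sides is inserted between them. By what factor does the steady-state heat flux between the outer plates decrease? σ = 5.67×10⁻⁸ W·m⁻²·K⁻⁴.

Without shield: q₀ = σΔ(T⁴)/(1/ε₁+1/ε₂−1) with denominator 2.217.
With shield the two gaps are in series; the resistances add: (1/ε₁+1/ε_s−1)+(1/ε_s+1/ε₂−1) = 2.628+1.764 = 4.392.
Heat-flux ratio q₀/q = 4.392/2.217.

factor ≈ 1.98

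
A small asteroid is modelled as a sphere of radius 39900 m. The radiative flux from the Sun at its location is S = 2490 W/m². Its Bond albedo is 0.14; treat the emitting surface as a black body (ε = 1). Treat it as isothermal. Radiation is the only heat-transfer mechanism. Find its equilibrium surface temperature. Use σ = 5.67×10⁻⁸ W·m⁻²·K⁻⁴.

At equilibrium, absorbed power = emitted power.
Absorbing cross-section = πr² = 5.001×10⁹ m²; emitting surface = 4πr² = 2.001×10¹⁰ m² (ratio 4).
(1−a)S·A_cross = εσ·A_surf·T⁴  ⇒  T⁴ = (1−a)S/(4σ).
T⁴ = 0.860·2490/(4·5.67×10⁻⁸) = 9.442×10⁹ K⁴.
T = (9.442×10⁹)^(1/4).

T ≈ 312 K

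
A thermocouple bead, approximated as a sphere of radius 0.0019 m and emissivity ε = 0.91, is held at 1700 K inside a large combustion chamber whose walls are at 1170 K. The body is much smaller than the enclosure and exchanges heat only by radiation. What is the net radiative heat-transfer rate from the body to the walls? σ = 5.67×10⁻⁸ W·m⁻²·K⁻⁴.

For a small grey body in a large enclosure: P_net = εσA(T_body⁴ − T_wall⁴).
A = 4πr² = 4.536×10⁻⁵ m²; T_body⁴ − T_wall⁴ = 8.352×10¹² − 1.874×10¹² = 6.478×10¹² K⁴.
|P_net| = 0.91·5.67×10⁻⁸·4.536×10⁻⁵·6.478×10¹².

P_net ≈ 15.2 W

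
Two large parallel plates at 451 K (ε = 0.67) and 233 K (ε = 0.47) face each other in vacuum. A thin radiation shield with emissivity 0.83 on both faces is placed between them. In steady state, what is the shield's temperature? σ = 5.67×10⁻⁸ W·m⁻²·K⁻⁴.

T_s ≈ 398 K

In steady state the net flux on the hot side equals that on the cold side.
σ(T₁⁴−T_s⁴)/D₁ = σ(T_s⁴−T₂⁴)/D₂, with D₁ = 1/ε₁+1/ε_s−1 = 1.697, D₂ = 1/ε_s+1/ε₂−1 = 2.332.
Solve for T_s⁴: T_s⁴ = (D₂·T₁⁴ + D₁·T₂⁴)/(D₁+D₂) = 2.519×10¹⁰ K⁴.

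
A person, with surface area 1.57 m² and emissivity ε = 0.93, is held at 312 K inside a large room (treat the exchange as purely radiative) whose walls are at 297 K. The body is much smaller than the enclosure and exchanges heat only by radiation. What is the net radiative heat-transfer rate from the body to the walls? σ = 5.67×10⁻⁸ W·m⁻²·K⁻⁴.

For a small grey body in a large enclosure: P_net = εσA(T_body⁴ − T_wall⁴).
A = 1.57 m²; T_body⁴ − T_wall⁴ = 9.476×10⁹ − 7.781×10⁹ = 1.695×10⁹ K⁴.
|P_net| = 0.93·5.67×10⁻⁸·1.570·1.695×10⁹.

P_net ≈ 140 W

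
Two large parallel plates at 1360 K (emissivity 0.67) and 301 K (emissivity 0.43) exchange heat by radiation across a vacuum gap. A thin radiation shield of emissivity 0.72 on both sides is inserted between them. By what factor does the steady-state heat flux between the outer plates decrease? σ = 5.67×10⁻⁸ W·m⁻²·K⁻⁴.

factor ≈ 1.63

Without shield: q₀ = σΔ(T⁴)/(1/ε₁+1/ε₂−1) with denominator 2.818.
With shield the two gaps are in series; the resistances add: (1/ε₁+1/ε_s−1)+(1/ε_s+1/ε₂−1) = 1.881+2.714 = 4.596.
Heat-flux ratio q₀/q = 4.596/2.818.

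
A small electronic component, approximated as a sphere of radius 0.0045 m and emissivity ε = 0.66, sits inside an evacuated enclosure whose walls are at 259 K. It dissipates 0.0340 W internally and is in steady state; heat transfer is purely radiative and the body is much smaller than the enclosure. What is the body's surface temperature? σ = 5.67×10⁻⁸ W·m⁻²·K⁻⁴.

For a small grey body in a large enclosure, net radiated power = εσA(T⁴ − T_w⁴).
Steady state: P = εσA(T⁴ − T_w⁴) with A = 4πr² = 2.545×10⁻⁴ m².
T⁴ = P/(εσA) + T_w⁴ = 0.0340/(0.66·5.67×10⁻⁸·2.545×10⁻⁴) + (259)⁴
    = 3.570×10⁹ + 4.500×10⁹ = 8.070×10⁹ K⁴.

T ≈ 300 K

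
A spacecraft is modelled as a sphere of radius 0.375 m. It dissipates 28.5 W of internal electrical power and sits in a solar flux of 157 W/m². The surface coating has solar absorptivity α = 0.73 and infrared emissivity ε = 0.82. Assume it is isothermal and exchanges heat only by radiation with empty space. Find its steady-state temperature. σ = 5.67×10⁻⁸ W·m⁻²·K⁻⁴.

T ≈ 176 K

At steady state, absorbed solar power + internal power = radiated power.
Absorbed: α·S·A_cross = 0.73·157·0.4418 = 50.63 W (cross-section πr²).
Total input = 50.63 + 28.5 = 79.13 W.
Radiated: εσ·A_surf·T⁴ with A_surf = 4πr² = 1.767 m².
T⁴ = 79.13/(0.82·5.67×10⁻⁸·1.767) = 9.631×10⁸ K⁴.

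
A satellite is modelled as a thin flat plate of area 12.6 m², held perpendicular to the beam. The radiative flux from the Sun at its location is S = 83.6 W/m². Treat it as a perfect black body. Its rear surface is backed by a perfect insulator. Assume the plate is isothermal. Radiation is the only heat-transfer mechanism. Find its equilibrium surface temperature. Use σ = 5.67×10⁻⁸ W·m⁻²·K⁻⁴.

T ≈ 196 K

At equilibrium, absorbed power = emitted power.
Absorbing cross-section = A = 12.60 m²; emitting surface = A = 12.60 m² (ratio 1).
S·A_cross = εσ·A_surf·T⁴  ⇒  T⁴ = S/(1σ).
T⁴ = 1.00·83.6/(1·5.67×10⁻⁸) = 1.474×10⁹ K⁴.
T = (1.474×10⁹)^(1/4).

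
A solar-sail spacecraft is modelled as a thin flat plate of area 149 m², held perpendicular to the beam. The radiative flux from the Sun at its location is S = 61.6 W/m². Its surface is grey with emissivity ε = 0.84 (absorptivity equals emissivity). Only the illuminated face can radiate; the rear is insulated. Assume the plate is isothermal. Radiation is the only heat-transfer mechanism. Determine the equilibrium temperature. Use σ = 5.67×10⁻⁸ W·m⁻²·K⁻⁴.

T ≈ 182 K

At equilibrium, absorbed power = emitted power.
Absorbing cross-section = A = 149.0 m²; emitting surface = A = 149.0 m² (ratio 1).
εS·A_cross = εσ·A_surf·T⁴  ⇒  T⁴ = S/(1σ)   (ε cancels).
T⁴ = 61.6/(1·5.67×10⁻⁸) = 1.086×10⁹ K⁴.
T = (1.086×10⁹)^(1/4).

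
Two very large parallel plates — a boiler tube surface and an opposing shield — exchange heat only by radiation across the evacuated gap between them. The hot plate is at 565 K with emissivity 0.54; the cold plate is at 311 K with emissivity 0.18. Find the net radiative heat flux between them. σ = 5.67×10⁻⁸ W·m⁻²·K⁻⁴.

q ≈ 819 W/m²

For two infinite grey parallel plates, q = σ(T₁⁴ − T₂⁴)/(1/ε₁ + 1/ε₂ − 1).
T₁⁴ − T₂⁴ = 1.019×10¹¹ − 9.355×10⁹ = 9.255×10¹⁰ K⁴.
1/ε₁ + 1/ε₂ − 1 = 1.852 + 5.556 − 1 = 6.407.
q = 5.67×10⁻⁸ × 9.255×10¹⁰ / 6.407.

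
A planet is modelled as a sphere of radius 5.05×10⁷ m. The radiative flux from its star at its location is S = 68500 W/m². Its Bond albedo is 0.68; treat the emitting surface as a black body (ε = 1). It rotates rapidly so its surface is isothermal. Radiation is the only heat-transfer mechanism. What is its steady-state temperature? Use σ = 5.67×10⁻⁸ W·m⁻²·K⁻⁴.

At equilibrium, absorbed power = emitted power.
Absorbing cross-section = πr² = 8.012×10¹⁵ m²; emitting surface = 4πr² = 3.205×10¹⁶ m² (ratio 4).
(1−a)S·A_cross = εσ·A_surf·T⁴  ⇒  T⁴ = (1−a)S/(4σ).
T⁴ = 0.320·68500/(4·5.67×10⁻⁸) = 9.665×10¹⁰ K⁴.
T = (9.665×10¹⁰)^(1/4).

T ≈ 558 K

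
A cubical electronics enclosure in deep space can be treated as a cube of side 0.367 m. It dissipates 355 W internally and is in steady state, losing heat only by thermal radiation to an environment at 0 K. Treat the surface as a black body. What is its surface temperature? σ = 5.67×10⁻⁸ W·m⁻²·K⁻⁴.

T ≈ 297 K

Steady state: internal power = radiated power, P = εσA T⁴.
Radiating area A = 6L² = 0.8081 m².
T⁴ = P/(εσA) = 355/(1.0·5.67×10⁻⁸·0.8081) = 7.748×10⁹ K⁴.
T = (7.748×10⁹)^(1/4).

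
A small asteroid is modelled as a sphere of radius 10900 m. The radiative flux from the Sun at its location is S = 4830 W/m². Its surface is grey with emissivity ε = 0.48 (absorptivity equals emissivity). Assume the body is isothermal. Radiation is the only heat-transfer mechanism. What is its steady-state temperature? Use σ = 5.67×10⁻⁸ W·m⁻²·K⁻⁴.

At equilibrium, absorbed power = emitted power.
Absorbing cross-section = πr² = 3.733×10⁸ m²; emitting surface = 4πr² = 1.493×10⁹ m² (ratio 4).
εS·A_cross = εσ·A_surf·T⁴  ⇒  T⁴ = S/(4σ)   (ε cancels).
T⁴ = 4830/(4·5.67×10⁻⁸) = 2.130×10¹⁰ K⁴.
T = (2.130×10¹⁰)^(1/4).

T ≈ 382 K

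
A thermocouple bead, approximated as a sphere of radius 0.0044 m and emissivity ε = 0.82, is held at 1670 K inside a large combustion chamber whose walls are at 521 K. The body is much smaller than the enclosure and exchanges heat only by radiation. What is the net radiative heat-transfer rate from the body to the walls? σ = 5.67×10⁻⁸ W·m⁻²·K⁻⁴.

P_net ≈ 87.1 W

For a small grey body in a large enclosure: P_net = εσA(T_body⁴ − T_wall⁴).
A = 4πr² = 2.433×10⁻⁴ m²; T_body⁴ − T_wall⁴ = 7.778×10¹² − 7.368×10¹⁰ = 7.704×10¹² K⁴.
|P_net| = 0.82·5.67×10⁻⁸·2.433×10⁻⁴·7.704×10¹².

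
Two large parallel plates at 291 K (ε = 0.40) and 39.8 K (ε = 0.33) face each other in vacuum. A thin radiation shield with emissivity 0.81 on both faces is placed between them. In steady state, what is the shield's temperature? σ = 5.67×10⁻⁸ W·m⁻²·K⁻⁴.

In steady state the net flux on the hot side equals that on the cold side.
σ(T₁⁴−T_s⁴)/D₁ = σ(T_s⁴−T₂⁴)/D₂, with D₁ = 1/ε₁+1/ε_s−1 = 2.735, D₂ = 1/ε_s+1/ε₂−1 = 3.265.
Solve for T_s⁴: T_s⁴ = (D₂·T₁⁴ + D₁·T₂⁴)/(D₁+D₂) = 3.904×10⁹ K⁴.

T_s ≈ 250 K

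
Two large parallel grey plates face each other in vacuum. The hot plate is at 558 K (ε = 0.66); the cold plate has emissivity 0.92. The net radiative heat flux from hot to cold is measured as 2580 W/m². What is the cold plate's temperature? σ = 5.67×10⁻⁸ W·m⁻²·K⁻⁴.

T₂ ≈ 394 K

q = σ(T₁⁴ − T₂⁴)/(1/ε₁ + 1/ε₂ − 1); denominator = 1.602.
T₂⁴ = T₁⁴ − q·(1/ε₁+1/ε₂−1)/σ = 9.695×10¹⁰ − 2580·1.602/5.67×10⁻⁸
    = 2.405×10¹⁰ K⁴.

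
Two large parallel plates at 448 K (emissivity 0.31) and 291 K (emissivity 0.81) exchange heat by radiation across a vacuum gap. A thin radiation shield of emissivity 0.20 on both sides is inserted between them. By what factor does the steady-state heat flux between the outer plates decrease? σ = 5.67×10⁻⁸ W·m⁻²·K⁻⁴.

Without shield: q₀ = σΔ(T⁴)/(1/ε₁+1/ε₂−1) with denominator 3.460.
With shield the two gaps are in series; the resistances add: (1/ε₁+1/ε_s−1)+(1/ε_s+1/ε₂−1) = 7.226+5.235 = 12.46.
Heat-flux ratio q₀/q = 12.46/3.460.

factor ≈ 3.60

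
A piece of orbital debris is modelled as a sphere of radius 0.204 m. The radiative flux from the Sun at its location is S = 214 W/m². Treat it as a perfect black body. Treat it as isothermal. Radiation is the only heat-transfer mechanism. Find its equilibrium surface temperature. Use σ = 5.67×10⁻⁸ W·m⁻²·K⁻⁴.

T ≈ 175 K

At equilibrium, absorbed power = emitted power.
Absorbing cross-section = πr² = 0.1307 m²; emitting surface = 4πr² = 0.5230 m² (ratio 4).
S·A_cross = εσ·A_surf·T⁴  ⇒  T⁴ = S/(4σ).
T⁴ = 1.00·214/(4·5.67×10⁻⁸) = 9.436×10⁸ K⁴.
T = (9.436×10⁸)^(1/4).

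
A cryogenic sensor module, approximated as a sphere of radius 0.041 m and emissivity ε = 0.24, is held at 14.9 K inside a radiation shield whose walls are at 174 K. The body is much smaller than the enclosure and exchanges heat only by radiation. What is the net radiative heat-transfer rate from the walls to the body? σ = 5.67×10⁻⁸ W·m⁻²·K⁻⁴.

For a small grey body in a large enclosure: P_net = εσA(T_body⁴ − T_wall⁴).
A = 4πr² = 0.02112 m²; T_body⁴ − T_wall⁴ = 49290 − 9.166×10⁸ = -9.166×10⁸ K⁴.
|P_net| = 0.24·5.67×10⁻⁸·0.02112·9.166×10⁸.

P_net ≈ 0.263 W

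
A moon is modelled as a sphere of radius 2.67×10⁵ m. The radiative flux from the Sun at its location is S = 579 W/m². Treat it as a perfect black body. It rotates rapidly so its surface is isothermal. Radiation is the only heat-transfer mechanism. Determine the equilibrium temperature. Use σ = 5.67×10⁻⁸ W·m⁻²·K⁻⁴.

At equilibrium, absorbed power = emitted power.
Absorbing cross-section = πr² = 2.240×10¹¹ m²; emitting surface = 4πr² = 8.958×10¹¹ m² (ratio 4).
S·A_cross = εσ·A_surf·T⁴  ⇒  T⁴ = S/(4σ).
T⁴ = 1.00·579/(4·5.67×10⁻⁸) = 2.553×10⁹ K⁴.
T = (2.553×10⁹)^(1/4).

T ≈ 225 K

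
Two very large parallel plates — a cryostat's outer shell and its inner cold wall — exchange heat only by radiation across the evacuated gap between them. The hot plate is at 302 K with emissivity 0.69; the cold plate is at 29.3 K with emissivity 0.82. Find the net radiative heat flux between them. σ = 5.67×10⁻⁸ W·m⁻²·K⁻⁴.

For two infinite grey parallel plates, q = σ(T₁⁴ − T₂⁴)/(1/ε₁ + 1/ε₂ − 1).
T₁⁴ − T₂⁴ = 8.318×10⁹ − 7.370×10⁵ = 8.317×10⁹ K⁴.
1/ε₁ + 1/ε₂ − 1 = 1.449 + 1.220 − 1 = 1.669.
q = 5.67×10⁻⁸ × 8.317×10⁹ / 1.669.

q ≈ 283 W/m²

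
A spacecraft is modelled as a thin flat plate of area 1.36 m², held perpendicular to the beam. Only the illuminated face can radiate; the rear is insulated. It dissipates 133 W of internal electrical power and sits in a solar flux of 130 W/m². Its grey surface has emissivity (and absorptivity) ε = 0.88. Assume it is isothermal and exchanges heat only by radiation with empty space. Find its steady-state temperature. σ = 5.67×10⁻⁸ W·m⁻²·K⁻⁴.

At steady state, absorbed solar power + internal power = radiated power.
Absorbed: α·S·A_cross = 0.88·130·1.360 = 155.6 W (cross-section A).
Total input = 155.6 + 133 = 288.6 W.
Radiated: εσ·A_surf·T⁴ with A_surf = A = 1.360 m².
T⁴ = 288.6/(0.88·5.67×10⁻⁸·1.360) = 4.253×10⁹ K⁴.

T ≈ 255 K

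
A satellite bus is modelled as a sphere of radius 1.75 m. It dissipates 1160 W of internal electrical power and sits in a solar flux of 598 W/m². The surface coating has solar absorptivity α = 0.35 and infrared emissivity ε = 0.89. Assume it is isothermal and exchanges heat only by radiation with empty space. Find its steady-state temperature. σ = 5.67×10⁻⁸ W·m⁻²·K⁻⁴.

At steady state, absorbed solar power + internal power = radiated power.
Absorbed: α·S·A_cross = 0.35·598·9.621 = 2014 W (cross-section πr²).
Total input = 2014 + 1160 = 3174 W.
Radiated: εσ·A_surf·T⁴ with A_surf = 4πr² = 38.48 m².
T⁴ = 3174/(0.89·5.67×10⁻⁸·38.48) = 1.634×10⁹ K⁴.

T ≈ 201 K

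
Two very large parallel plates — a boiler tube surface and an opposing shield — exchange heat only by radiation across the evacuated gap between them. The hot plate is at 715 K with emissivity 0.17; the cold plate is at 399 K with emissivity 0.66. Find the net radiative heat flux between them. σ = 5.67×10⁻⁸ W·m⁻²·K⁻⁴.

q ≈ 2090 W/m²

For two infinite grey parallel plates, q = σ(T₁⁴ − T₂⁴)/(1/ε₁ + 1/ε₂ − 1).
T₁⁴ − T₂⁴ = 2.614×10¹¹ − 2.534×10¹⁰ = 2.360×10¹¹ K⁴.
1/ε₁ + 1/ε₂ − 1 = 5.882 + 1.515 − 1 = 6.398.
q = 5.67×10⁻⁸ × 2.360×10¹¹ / 6.398.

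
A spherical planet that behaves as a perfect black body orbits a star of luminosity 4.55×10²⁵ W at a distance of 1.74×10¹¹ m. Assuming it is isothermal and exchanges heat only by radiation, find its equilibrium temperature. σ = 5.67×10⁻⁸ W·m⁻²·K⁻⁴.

First find the stellar flux at distance d: S = L/(4πd²) = 4.55×10²⁵/(4π·(1.74×10¹¹)²) = 119.6 W/m².
For an isothermal sphere, absorbed (1−a)S·πr² = emitted σ·4πr²·T⁴, so T⁴ = (1−a)S/(4σ).
T⁴ = 1.00·119.6/(4·5.67×10⁻⁸) = 5.273×10⁸ K⁴.

T ≈ 152 K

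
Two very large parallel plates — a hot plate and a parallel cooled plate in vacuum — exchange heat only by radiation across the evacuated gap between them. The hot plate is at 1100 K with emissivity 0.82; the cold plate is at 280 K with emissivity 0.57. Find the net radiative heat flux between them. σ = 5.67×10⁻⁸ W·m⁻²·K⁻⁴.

For two infinite grey parallel plates, q = σ(T₁⁴ − T₂⁴)/(1/ε₁ + 1/ε₂ − 1).
T₁⁴ − T₂⁴ = 1.464×10¹² − 6.147×10⁹ = 1.458×10¹² K⁴.
1/ε₁ + 1/ε₂ − 1 = 1.220 + 1.754 − 1 = 1.974.
q = 5.67×10⁻⁸ × 1.458×10¹² / 1.974.

q ≈ 41900 W/m²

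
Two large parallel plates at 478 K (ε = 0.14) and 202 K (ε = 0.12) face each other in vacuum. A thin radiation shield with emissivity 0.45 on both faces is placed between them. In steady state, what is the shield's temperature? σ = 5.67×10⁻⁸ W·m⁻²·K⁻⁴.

In steady state the net flux on the hot side equals that on the cold side.
σ(T₁⁴−T_s⁴)/D₁ = σ(T_s⁴−T₂⁴)/D₂, with D₁ = 1/ε₁+1/ε_s−1 = 8.365, D₂ = 1/ε_s+1/ε₂−1 = 9.556.
Solve for T_s⁴: T_s⁴ = (D₂·T₁⁴ + D₁·T₂⁴)/(D₁+D₂) = 2.861×10¹⁰ K⁴.

T_s ≈ 411 K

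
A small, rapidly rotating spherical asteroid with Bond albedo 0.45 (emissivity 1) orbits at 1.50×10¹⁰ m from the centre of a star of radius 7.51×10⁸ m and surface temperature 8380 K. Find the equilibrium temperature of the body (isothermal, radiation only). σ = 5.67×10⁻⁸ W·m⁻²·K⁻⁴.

T ≈ 1140 K

The star's surface emits σT_*⁴; at distance d the flux is S = σT_*⁴(R_*/d)².
S = 5.67×10⁻⁸·(8380)⁴·(7.51×10⁸/1.50×10¹⁰)² = 7.009×10⁵ W/m².
For an isothermal sphere T⁴ = (1−a)S/(4σ) = 1.700×10¹² K⁴.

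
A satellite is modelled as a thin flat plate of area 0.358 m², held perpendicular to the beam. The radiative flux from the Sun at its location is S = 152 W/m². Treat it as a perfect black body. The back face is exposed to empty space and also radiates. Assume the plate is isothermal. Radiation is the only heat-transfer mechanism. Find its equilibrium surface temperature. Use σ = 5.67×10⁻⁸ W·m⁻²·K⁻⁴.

At equilibrium, absorbed power = emitted power.
Absorbing cross-section = A = 0.3580 m²; emitting surface = 2A = 0.7160 m² (ratio 2).
S·A_cross = εσ·A_surf·T⁴  ⇒  T⁴ = S/(2σ).
T⁴ = 1.00·152/(2·5.67×10⁻⁸) = 1.340×10⁹ K⁴.
T = (1.340×10⁹)^(1/4).

T ≈ 191 K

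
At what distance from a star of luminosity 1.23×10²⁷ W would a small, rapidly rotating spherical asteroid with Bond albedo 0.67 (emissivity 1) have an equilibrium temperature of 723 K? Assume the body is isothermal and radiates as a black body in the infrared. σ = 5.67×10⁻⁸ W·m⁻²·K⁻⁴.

For an isothermal black-emitting sphere, (1−a)S·πr² = σ·4πr²·T⁴ ⇒ S = 4σT⁴/(1−a).
S = 4·5.67×10⁻⁸·(723)⁴/0.330 = 1.878×10⁵ W/m².
Flux falls as S = L/(4πd²), so d = √(L/(4πS)) = √(1.23×10²⁷/(4π·1.878×10⁵)).

d ≈ 2.28×10¹⁰ m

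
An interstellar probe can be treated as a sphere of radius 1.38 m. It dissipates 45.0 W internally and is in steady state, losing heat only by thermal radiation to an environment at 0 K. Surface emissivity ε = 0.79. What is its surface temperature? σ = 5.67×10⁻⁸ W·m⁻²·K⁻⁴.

Steady state: internal power = radiated power, P = εσA T⁴.
Radiating area A = 4πr² = 23.93 m².
T⁴ = P/(εσA) = 45.0/(0.79·5.67×10⁻⁸·23.93) = 4.198×10⁷ K⁴.
T = (4.198×10⁷)^(1/4).

T ≈ 80.5 K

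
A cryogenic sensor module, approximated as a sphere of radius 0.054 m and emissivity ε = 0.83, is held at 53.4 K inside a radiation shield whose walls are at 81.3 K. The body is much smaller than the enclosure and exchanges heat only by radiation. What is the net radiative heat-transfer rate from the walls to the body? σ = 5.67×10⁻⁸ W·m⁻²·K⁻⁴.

For a small grey body in a large enclosure: P_net = εσA(T_body⁴ − T_wall⁴).
A = 4πr² = 0.03664 m²; T_body⁴ − T_wall⁴ = 8.131×10⁶ − 4.369×10⁷ = -3.556×10⁷ K⁴.
|P_net| = 0.83·5.67×10⁻⁸·0.03664·3.556×10⁷.

P_net ≈ 0.0613 W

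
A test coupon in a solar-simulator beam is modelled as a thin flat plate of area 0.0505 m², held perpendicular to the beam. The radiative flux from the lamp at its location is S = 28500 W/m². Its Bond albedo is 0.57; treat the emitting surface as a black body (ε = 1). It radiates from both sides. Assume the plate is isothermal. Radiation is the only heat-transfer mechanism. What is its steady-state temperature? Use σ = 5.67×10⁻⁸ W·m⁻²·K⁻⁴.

At equilibrium, absorbed power = emitted power.
Absorbing cross-section = A = 0.05050 m²; emitting surface = 2A = 0.1010 m² (ratio 2).
(1−a)S·A_cross = εσ·A_surf·T⁴  ⇒  T⁴ = (1−a)S/(2σ).
T⁴ = 0.430·28500/(2·5.67×10⁻⁸) = 1.081×10¹¹ K⁴.
T = (1.081×10¹¹)^(1/4).

T ≈ 573 K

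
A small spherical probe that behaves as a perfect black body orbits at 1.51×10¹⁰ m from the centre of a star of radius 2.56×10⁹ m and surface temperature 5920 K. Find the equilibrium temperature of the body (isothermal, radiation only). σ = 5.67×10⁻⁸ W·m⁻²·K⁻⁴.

T ≈ 1720 K

The star's surface emits σT_*⁴; at distance d the flux is S = σT_*⁴(R_*/d)².
S = 5.67×10⁻⁸·(5920)⁴·(2.56×10⁹/1.51×10¹⁰)² = 2.002×10⁶ W/m².
For an isothermal sphere T⁴ = (1−a)S/(4σ) = 8.826×10¹² K⁴.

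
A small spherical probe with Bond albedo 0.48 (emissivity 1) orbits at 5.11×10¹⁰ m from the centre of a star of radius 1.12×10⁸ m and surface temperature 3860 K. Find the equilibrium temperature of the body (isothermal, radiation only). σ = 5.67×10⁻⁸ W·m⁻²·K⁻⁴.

T ≈ 109 K

The star's surface emits σT_*⁴; at distance d the flux is S = σT_*⁴(R_*/d)².
S = 5.67×10⁻⁸·(3860)⁴·(1.12×10⁸/5.11×10¹⁰)² = 60.47 W/m².
For an isothermal sphere T⁴ = (1−a)S/(4σ) = 1.386×10⁸ K⁴.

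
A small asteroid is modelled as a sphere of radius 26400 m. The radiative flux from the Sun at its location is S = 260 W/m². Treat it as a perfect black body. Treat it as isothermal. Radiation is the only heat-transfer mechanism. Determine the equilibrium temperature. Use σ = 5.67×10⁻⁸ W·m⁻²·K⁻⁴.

T ≈ 184 K

At equilibrium, absorbed power = emitted power.
Absorbing cross-section = πr² = 2.190×10⁹ m²; emitting surface = 4πr² = 8.758×10⁹ m² (ratio 4).
S·A_cross = εσ·A_surf·T⁴  ⇒  T⁴ = S/(4σ).
T⁴ = 1.00·260/(4·5.67×10⁻⁸) = 1.146×10⁹ K⁴.
T = (1.146×10⁹)^(1/4).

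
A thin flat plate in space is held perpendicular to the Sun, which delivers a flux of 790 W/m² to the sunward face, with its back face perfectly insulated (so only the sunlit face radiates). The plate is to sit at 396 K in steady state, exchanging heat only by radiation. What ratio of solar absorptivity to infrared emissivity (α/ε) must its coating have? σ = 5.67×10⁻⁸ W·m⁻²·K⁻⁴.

Balance: αS·A = εσ·1A·T⁴ ⇒ α/ε = σT⁴/S.
α/ε = 5.67×10⁻⁸·(396)⁴/790 = 5.67×10⁻⁸·2.459×10¹⁰/790.

α/ε ≈ 1.76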